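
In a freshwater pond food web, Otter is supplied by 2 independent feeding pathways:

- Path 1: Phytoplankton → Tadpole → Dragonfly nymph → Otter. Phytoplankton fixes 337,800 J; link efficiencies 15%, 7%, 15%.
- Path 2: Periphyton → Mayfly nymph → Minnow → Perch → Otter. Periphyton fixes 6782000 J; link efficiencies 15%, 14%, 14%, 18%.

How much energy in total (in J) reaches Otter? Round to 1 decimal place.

Path 1: 337800 × 0.15 × 0.07 × 0.15 = 532.035 J
Path 2: 6782000 × 0.15 × 0.14 × 0.14 × 0.18 = 3589.0344 J
Total at Otter: 532.035 + 3589.0344 = 4121.0694 J

4121.1 J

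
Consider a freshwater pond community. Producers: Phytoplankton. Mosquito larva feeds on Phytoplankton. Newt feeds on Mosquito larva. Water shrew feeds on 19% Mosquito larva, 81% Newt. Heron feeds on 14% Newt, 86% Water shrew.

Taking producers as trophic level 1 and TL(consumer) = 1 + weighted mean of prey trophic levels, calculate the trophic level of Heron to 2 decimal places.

4.70

Mosquito larva: 1 + 1 = 2
Newt: 1 + 2 = 3
Water shrew: 1 + (0.19×2 + 0.81×3) = 3.81
Heron: 1 + (0.14×3 + 0.86×3.81) = 4.6966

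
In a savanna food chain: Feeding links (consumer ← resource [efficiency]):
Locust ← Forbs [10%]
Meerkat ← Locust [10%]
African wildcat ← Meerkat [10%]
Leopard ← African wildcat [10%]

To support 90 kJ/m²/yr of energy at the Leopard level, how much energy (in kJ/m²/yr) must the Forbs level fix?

900000 kJ/m²/yr

Cumulative transfer efficiency: 0.1 × 0.1 × 0.1 × 0.1 = 0.0001
Forbs energy = 90 / 0.0001 = 900000 kJ/m²/yr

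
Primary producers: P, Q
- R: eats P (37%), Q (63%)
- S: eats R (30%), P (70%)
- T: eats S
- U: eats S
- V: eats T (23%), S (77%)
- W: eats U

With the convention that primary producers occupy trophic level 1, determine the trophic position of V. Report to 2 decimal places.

R: 1 + (0.37×1 + 0.63×1) = 2
S: 1 + (0.3×2 + 0.7×1) = 2.3
T: 1 + 2.3 = 3.3
U: 1 + 2.3 = 3.3
V: 1 + (0.23×3.3 + 0.77×2.3) = 3.53
W: 1 + 3.3 = 4.3

3.53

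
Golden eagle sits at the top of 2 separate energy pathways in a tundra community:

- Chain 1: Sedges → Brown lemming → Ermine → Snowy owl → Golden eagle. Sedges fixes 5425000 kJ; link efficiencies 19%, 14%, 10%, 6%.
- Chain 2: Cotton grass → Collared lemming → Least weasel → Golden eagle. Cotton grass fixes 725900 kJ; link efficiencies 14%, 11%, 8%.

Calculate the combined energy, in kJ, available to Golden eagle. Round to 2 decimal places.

1760.14 kJ

Chain 1: 5425000 × 0.19 × 0.14 × 0.1 × 0.06 = 865.83 kJ
Chain 2: 725900 × 0.14 × 0.11 × 0.08 = 894.3088 kJ
Total at Golden eagle: 865.83 + 894.3088 = 1760.1388 kJ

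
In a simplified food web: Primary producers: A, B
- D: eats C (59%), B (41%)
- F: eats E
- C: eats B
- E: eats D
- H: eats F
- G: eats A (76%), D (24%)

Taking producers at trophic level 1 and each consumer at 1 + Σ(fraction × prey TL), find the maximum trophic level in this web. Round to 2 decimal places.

C: 1 + 1 = 2
D: 1 + (0.59×2 + 0.41×1) = 2.59
E: 1 + 2.59 = 3.59
F: 1 + 3.59 = 4.59
G: 1 + (0.76×1 + 0.24×2.59) = 2.3816
H: 1 + 4.59 = 5.59

5.59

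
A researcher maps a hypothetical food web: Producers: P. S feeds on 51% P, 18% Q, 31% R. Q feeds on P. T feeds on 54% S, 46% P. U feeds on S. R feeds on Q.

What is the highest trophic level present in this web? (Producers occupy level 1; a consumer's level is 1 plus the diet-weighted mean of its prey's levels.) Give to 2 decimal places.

3.80

Q: 1 + 1 = 2
R: 1 + 2 = 3
S: 1 + (0.51×1 + 0.18×2 + 0.31×3) = 2.8
T: 1 + (0.54×2.8 + 0.46×1) = 2.972
U: 1 + 2.8 = 3.8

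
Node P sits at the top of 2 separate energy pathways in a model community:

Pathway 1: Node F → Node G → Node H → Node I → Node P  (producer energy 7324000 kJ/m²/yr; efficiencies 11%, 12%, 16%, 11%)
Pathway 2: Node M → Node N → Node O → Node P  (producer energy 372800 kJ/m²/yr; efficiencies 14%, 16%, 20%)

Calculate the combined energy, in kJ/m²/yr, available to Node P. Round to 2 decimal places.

3371.66 kJ/m²/yr

Pathway 1: 7324000 × 0.11 × 0.12 × 0.16 × 0.11 = 1701.51168 kJ/m²/yr
Pathway 2: 372800 × 0.14 × 0.16 × 0.2 = 1670.144 kJ/m²/yr
Total at Node P: 1701.51168 + 1670.144 = 3371.65568 kJ/m²/yr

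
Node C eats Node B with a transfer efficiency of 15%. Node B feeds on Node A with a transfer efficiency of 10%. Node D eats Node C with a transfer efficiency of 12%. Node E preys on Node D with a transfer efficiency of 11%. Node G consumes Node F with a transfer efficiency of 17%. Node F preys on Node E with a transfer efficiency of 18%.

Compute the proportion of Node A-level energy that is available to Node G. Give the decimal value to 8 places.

Product of link efficiencies: 0.1 × 0.15 × 0.12 × 0.11 × 0.18 × 0.17 = 0.0000060588

0.00000606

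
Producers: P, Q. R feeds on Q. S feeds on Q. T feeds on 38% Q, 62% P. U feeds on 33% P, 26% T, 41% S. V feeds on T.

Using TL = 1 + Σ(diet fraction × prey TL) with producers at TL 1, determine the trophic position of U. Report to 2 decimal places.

2.67

R: 1 + 1 = 2
S: 1 + 1 = 2
T: 1 + (0.38×1 + 0.62×1) = 2
U: 1 + (0.33×1 + 0.26×2 + 0.41×2) = 2.67
V: 1 + 2 = 3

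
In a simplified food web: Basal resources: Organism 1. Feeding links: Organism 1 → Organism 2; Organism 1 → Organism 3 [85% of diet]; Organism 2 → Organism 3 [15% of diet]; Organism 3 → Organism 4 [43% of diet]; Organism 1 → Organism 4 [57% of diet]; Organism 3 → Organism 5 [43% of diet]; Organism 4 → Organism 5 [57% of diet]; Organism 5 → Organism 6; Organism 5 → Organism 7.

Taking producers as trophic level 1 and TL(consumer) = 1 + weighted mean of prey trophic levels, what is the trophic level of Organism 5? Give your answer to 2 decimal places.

Organism 2: 1 + 1 = 2
Organism 3: 1 + (0.85×1 + 0.15×2) = 2.15
Organism 4: 1 + (0.43×2.15 + 0.57×1) = 2.4945
Organism 5: 1 + (0.43×2.15 + 0.57×2.4945) = 3.346365
Organism 6: 1 + 3.346365 = 4.346365
Organism 7: 1 + 3.346365 = 4.346365

3.35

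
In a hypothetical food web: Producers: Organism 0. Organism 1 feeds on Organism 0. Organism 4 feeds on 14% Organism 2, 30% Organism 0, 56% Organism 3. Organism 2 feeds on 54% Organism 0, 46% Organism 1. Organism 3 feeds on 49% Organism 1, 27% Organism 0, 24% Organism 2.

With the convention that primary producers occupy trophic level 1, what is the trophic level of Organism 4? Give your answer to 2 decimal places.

3.24

Organism 1: 1 + 1 = 2
Organism 2: 1 + (0.54×1 + 0.46×2) = 2.46
Organism 3: 1 + (0.49×2 + 0.27×1 + 0.24×2.46) = 2.8404
Organism 4: 1 + (0.14×2.46 + 0.3×1 + 0.56×2.8404) = 3.235024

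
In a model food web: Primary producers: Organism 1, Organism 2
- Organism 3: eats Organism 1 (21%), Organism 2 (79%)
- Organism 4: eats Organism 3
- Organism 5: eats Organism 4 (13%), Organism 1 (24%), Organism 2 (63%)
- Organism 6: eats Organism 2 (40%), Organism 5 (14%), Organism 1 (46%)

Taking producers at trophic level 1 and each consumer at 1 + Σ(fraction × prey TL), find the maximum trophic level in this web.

3

Organism 3: 1 + (0.21×1 + 0.79×1) = 2
Organism 4: 1 + 2 = 3
Organism 5: 1 + (0.13×3 + 0.24×1 + 0.63×1) = 2.26
Organism 6: 1 + (0.4×1 + 0.14×2.26 + 0.46×1) = 2.1764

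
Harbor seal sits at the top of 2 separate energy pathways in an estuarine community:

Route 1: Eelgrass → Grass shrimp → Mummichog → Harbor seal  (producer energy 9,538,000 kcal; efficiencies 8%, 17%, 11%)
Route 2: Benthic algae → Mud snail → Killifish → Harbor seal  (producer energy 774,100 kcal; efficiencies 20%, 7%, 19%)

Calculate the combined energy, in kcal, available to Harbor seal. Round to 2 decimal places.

Route 1: 9538000 × 0.08 × 0.17 × 0.11 = 14268.848 kcal
Route 2: 774100 × 0.2 × 0.07 × 0.19 = 2059.106 kcal
Total at Harbor seal: 14268.848 + 2059.106 = 16327.954 kcal

16327.95 kcal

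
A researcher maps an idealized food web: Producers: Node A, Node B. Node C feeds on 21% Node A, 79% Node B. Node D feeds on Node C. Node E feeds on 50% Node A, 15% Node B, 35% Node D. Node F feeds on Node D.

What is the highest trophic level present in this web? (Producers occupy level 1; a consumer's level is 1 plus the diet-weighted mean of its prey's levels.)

4

Node C: 1 + (0.21×1 + 0.79×1) = 2
Node D: 1 + 2 = 3
Node E: 1 + (0.5×1 + 0.15×1 + 0.35×3) = 2.7
Node F: 1 + 3 = 4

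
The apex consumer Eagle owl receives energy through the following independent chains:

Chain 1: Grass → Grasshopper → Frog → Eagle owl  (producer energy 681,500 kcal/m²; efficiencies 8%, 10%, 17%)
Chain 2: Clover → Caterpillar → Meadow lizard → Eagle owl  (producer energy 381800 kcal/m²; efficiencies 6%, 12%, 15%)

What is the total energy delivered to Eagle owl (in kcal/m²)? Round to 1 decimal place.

1339.2 kcal/m²

Chain 1: 681500 × 0.08 × 0.1 × 0.17 = 926.84 kcal/m²
Chain 2: 381800 × 0.06 × 0.12 × 0.15 = 412.344 kcal/m²
Total at Eagle owl: 926.84 + 412.344 = 1339.184 kcal/m²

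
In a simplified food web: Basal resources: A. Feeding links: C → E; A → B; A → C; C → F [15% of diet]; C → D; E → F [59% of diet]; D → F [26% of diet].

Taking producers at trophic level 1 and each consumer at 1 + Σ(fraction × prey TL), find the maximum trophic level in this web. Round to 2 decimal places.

B: 1 + 1 = 2
C: 1 + 1 = 2
D: 1 + 2 = 3
E: 1 + 2 = 3
F: 1 + (0.26×3 + 0.15×2 + 0.59×3) = 3.85

3.85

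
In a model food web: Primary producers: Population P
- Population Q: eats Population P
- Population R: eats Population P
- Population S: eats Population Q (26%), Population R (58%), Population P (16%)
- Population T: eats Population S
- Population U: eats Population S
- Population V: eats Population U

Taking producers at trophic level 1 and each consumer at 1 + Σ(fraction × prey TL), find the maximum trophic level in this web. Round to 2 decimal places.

Population Q: 1 + 1 = 2
Population R: 1 + 1 = 2
Population S: 1 + (0.26×2 + 0.58×2 + 0.16×1) = 2.84
Population T: 1 + 2.84 = 3.84
Population U: 1 + 2.84 = 3.84
Population V: 1 + 3.84 = 4.84

4.84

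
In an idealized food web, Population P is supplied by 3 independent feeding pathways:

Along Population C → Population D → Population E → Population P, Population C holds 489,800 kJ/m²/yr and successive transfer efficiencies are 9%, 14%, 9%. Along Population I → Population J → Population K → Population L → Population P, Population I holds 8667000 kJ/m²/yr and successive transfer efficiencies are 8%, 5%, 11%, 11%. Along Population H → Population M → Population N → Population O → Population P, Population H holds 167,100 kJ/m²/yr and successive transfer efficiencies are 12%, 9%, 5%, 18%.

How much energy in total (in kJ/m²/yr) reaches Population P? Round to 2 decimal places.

Via Population C: 489800 × 0.09 × 0.14 × 0.09 = 555.4332 kJ/m²/yr
Via Population I: 8667000 × 0.08 × 0.05 × 0.11 × 0.11 = 419.4828 kJ/m²/yr
Via Population H: 167100 × 0.12 × 0.09 × 0.05 × 0.18 = 16.24212 kJ/m²/yr
Total at Population P: 555.4332 + 419.4828 + 16.24212 = 991.15812 kJ/m²/yr

991.16 kJ/m²/yr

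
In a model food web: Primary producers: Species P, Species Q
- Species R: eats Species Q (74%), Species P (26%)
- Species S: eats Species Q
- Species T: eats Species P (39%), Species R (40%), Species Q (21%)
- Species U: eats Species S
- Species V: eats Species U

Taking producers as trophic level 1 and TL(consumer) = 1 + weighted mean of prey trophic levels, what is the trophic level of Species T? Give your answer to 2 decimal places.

Species R: 1 + (0.74×1 + 0.26×1) = 2
Species S: 1 + 1 = 2
Species T: 1 + (0.39×1 + 0.4×2 + 0.21×1) = 2.4
Species U: 1 + 2 = 3
Species V: 1 + 3 = 4

2.40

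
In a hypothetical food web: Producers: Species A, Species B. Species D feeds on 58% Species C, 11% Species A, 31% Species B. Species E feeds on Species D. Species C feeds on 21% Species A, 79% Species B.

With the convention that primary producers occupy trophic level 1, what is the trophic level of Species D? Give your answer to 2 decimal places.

Species C: 1 + (0.21×1 + 0.79×1) = 2
Species D: 1 + (0.58×2 + 0.11×1 + 0.31×1) = 2.58
Species E: 1 + 2.58 = 3.58

2.58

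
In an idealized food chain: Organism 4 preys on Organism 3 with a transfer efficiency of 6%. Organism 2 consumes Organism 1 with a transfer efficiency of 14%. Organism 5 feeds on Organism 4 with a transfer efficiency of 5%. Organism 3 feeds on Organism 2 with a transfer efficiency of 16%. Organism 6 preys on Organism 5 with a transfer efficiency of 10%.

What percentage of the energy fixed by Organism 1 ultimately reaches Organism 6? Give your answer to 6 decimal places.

0.000672%

Product of link efficiencies: 0.14 × 0.16 × 0.06 × 0.05 × 0.1 = 0.00000672
As a percentage: 0.00000672 × 100 = 0.000672%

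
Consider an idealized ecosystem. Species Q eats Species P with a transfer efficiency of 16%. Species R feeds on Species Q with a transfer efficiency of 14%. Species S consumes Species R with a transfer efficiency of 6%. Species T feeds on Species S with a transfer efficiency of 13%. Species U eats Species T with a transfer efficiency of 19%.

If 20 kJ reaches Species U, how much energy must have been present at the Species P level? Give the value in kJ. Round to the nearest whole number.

602468 kJ

Cumulative transfer efficiency: 0.16 × 0.14 × 0.06 × 0.13 × 0.19 = 0.0000331968
Species P energy = 20 / 0.0000331968 = 602468 kJ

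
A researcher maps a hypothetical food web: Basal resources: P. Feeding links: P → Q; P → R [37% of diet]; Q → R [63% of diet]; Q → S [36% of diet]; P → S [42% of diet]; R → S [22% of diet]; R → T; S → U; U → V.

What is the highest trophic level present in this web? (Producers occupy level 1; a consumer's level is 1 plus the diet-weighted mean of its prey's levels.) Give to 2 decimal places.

4.72

Q: 1 + 1 = 2
R: 1 + (0.37×1 + 0.63×2) = 2.63
S: 1 + (0.36×2 + 0.42×1 + 0.22×2.63) = 2.7186
T: 1 + 2.63 = 3.63
U: 1 + 2.7186 = 3.7186
V: 1 + 3.7186 = 4.7186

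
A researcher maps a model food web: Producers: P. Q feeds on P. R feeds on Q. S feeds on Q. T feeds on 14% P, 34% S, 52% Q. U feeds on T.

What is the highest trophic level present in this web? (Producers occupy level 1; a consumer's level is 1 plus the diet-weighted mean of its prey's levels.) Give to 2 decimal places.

4.20

Q: 1 + 1 = 2
R: 1 + 2 = 3
S: 1 + 2 = 3
T: 1 + (0.14×1 + 0.34×3 + 0.52×2) = 3.2
U: 1 + 3.2 = 4.2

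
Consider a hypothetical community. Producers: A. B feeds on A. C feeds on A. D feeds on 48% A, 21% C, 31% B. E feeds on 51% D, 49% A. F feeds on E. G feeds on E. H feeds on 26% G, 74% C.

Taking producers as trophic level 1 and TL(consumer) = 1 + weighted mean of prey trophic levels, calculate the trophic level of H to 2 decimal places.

3.46

B: 1 + 1 = 2
C: 1 + 1 = 2
D: 1 + (0.48×1 + 0.21×2 + 0.31×2) = 2.52
E: 1 + (0.51×2.52 + 0.49×1) = 2.7752
F: 1 + 2.7752 = 3.7752
G: 1 + 2.7752 = 3.7752
H: 1 + (0.26×3.7752 + 0.74×2) = 3.461552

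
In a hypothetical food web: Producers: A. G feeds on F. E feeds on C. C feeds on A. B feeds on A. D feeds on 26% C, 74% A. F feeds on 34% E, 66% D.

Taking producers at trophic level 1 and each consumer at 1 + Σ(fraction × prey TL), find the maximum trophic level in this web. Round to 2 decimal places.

4.51

B: 1 + 1 = 2
C: 1 + 1 = 2
D: 1 + (0.26×2 + 0.74×1) = 2.26
E: 1 + 2 = 3
F: 1 + (0.34×3 + 0.66×2.26) = 3.5116
G: 1 + 3.5116 = 4.5116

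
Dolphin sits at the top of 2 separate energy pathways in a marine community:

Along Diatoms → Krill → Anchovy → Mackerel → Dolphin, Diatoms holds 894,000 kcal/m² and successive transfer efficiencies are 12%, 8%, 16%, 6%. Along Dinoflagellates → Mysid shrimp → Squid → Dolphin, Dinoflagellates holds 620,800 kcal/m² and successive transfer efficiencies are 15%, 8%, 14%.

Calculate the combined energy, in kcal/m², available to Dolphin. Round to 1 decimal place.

Via Diatoms: 894000 × 0.12 × 0.08 × 0.16 × 0.06 = 82.39104 kcal/m²
Via Dinoflagellates: 620800 × 0.15 × 0.08 × 0.14 = 1042.944 kcal/m²
Total at Dolphin: 82.39104 + 1042.944 = 1125.33504 kcal/m²

1125.3 kcal/m²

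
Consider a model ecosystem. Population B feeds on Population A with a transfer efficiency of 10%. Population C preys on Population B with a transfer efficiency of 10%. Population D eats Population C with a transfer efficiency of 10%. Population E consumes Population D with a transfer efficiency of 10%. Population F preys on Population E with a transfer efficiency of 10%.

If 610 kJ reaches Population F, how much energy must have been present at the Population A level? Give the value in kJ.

Cumulative transfer efficiency: 0.1 × 0.1 × 0.1 × 0.1 × 0.1 = 0.00001
Population A energy = 610 / 0.00001 = 61000000 kJ

61000000 kJ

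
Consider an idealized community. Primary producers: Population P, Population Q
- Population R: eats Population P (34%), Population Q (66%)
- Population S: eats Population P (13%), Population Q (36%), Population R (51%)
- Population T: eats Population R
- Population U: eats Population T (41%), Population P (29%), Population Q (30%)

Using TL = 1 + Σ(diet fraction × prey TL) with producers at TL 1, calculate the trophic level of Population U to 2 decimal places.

2.82

Population R: 1 + (0.34×1 + 0.66×1) = 2
Population S: 1 + (0.13×1 + 0.36×1 + 0.51×2) = 2.51
Population T: 1 + 2 = 3
Population U: 1 + (0.41×3 + 0.29×1 + 0.3×1) = 2.82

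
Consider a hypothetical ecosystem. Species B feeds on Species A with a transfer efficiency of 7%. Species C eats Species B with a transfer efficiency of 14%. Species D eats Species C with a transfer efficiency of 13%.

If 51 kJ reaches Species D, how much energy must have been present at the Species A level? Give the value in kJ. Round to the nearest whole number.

40031 kJ

Cumulative transfer efficiency: 0.07 × 0.14 × 0.13 = 0.001274
Species A energy = 51 / 0.001274 = 40031 kJ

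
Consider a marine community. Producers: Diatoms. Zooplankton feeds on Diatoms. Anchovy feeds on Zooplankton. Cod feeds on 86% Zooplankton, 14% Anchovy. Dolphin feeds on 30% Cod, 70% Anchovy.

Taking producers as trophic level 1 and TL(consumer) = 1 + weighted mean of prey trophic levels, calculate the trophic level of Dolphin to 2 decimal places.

Zooplankton: 1 + 1 = 2
Anchovy: 1 + 2 = 3
Cod: 1 + (0.86×2 + 0.14×3) = 3.14
Dolphin: 1 + (0.3×3.14 + 0.7×3) = 4.042

4.04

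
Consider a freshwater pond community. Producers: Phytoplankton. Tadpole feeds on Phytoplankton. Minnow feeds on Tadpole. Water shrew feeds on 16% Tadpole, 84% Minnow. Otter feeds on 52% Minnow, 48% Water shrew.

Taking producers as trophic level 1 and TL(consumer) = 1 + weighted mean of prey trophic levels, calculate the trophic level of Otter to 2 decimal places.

4.40

Tadpole: 1 + 1 = 2
Minnow: 1 + 2 = 3
Water shrew: 1 + (0.16×2 + 0.84×3) = 3.84
Otter: 1 + (0.52×3 + 0.48×3.84) = 4.4032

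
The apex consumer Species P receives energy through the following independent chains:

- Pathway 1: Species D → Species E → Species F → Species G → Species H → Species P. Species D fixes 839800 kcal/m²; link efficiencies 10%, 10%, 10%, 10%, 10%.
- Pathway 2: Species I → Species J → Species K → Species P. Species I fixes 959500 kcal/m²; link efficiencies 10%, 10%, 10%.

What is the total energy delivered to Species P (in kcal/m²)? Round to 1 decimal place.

Pathway 1: 839800 × 0.1 × 0.1 × 0.1 × 0.1 × 0.1 = 8.398 kcal/m²
Pathway 2: 959500 × 0.1 × 0.1 × 0.1 = 959.5 kcal/m²
Total at Species P: 8.398 + 959.5 = 967.898 kcal/m²

967.9 kcal/m²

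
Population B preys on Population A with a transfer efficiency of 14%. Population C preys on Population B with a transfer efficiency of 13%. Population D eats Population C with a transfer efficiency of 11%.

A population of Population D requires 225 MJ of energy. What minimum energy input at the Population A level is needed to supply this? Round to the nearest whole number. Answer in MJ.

Cumulative transfer efficiency: 0.14 × 0.13 × 0.11 = 0.002002
Population A energy = 225 / 0.002002 = 112388 MJ

112388 MJ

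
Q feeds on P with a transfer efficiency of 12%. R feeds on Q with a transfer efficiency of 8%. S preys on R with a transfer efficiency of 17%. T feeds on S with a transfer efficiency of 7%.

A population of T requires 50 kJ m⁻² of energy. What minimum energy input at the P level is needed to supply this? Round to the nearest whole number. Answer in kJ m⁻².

Cumulative transfer efficiency: 0.12 × 0.08 × 0.17 × 0.07 = 0.00011424
P energy = 50 / 0.00011424 = 437675 kJ m⁻²

437675 kJ m⁻²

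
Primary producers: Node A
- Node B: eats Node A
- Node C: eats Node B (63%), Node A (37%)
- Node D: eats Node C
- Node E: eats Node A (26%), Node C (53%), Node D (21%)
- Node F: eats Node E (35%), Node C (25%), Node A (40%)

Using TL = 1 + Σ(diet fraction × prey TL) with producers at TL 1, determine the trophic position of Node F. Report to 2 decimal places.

Node B: 1 + 1 = 2
Node C: 1 + (0.63×2 + 0.37×1) = 2.63
Node D: 1 + 2.63 = 3.63
Node E: 1 + (0.26×1 + 0.53×2.63 + 0.21×3.63) = 3.4162
Node F: 1 + (0.35×3.4162 + 0.25×2.63 + 0.4×1) = 3.25317

3.25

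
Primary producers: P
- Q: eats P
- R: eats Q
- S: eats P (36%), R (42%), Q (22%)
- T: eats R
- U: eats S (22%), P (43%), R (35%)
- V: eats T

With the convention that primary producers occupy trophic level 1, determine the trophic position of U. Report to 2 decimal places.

Q: 1 + 1 = 2
R: 1 + 2 = 3
S: 1 + (0.36×1 + 0.42×3 + 0.22×2) = 3.06
T: 1 + 3 = 4
U: 1 + (0.22×3.06 + 0.43×1 + 0.35×3) = 3.1532
V: 1 + 4 = 5

3.15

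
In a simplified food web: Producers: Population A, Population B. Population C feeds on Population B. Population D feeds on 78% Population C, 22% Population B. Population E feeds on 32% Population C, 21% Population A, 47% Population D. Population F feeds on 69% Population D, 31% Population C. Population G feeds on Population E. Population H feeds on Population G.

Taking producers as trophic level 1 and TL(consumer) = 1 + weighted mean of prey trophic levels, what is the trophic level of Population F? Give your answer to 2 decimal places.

3.54

Population C: 1 + 1 = 2
Population D: 1 + (0.78×2 + 0.22×1) = 2.78
Population E: 1 + (0.32×2 + 0.21×1 + 0.47×2.78) = 3.1566
Population F: 1 + (0.69×2.78 + 0.31×2) = 3.5382
Population G: 1 + 3.1566 = 4.1566
Population H: 1 + 4.1566 = 5.1566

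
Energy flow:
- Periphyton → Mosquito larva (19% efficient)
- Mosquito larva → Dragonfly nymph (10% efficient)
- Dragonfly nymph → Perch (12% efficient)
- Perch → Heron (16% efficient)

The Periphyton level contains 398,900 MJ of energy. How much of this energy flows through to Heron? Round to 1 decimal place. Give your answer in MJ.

Mosquito larva: 398900 × 0.19 = 75791 MJ
Dragonfly nymph: 75791 × 0.1 = 7579.1 MJ
Perch: 7579.1 × 0.12 = 909.492 MJ
Heron: 909.492 × 0.16 = 145.51872 MJ

145.5 MJ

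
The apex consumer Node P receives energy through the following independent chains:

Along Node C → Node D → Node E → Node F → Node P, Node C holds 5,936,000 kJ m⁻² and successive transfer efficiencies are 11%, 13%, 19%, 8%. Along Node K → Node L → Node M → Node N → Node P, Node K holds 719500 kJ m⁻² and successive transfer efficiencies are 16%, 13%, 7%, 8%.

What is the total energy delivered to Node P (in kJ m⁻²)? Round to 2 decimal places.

Via Node C: 5936000 × 0.11 × 0.13 × 0.19 × 0.08 = 1290.24896 kJ m⁻²
Via Node K: 719500 × 0.16 × 0.13 × 0.07 × 0.08 = 83.80736 kJ m⁻²
Total at Node P: 1290.24896 + 83.80736 = 1374.05632 kJ m⁻²

1374.06 kJ m⁻²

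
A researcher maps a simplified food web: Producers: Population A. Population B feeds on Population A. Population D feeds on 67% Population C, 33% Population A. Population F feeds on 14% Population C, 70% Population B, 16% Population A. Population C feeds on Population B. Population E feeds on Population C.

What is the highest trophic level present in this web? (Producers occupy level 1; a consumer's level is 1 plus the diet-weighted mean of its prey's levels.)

4

Population B: 1 + 1 = 2
Population C: 1 + 2 = 3
Population D: 1 + (0.67×3 + 0.33×1) = 3.34
Population E: 1 + 3 = 4
Population F: 1 + (0.14×3 + 0.7×2 + 0.16×1) = 2.98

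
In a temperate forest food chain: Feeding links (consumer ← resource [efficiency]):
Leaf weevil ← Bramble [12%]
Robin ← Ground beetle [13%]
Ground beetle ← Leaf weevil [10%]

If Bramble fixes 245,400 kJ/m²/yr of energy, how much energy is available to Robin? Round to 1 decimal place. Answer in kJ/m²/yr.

Leaf weevil: 245400 × 0.12 = 29448 kJ/m²/yr
Ground beetle: 29448 × 0.1 = 2944.8 kJ/m²/yr
Robin: 2944.8 × 0.13 = 382.824 kJ/m²/yr

382.8 kJ/m²/yr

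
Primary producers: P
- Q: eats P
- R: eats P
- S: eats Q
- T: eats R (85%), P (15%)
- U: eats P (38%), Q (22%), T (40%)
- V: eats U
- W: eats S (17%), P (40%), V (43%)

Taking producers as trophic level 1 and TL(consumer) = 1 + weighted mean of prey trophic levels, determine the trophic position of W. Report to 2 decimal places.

Q: 1 + 1 = 2
R: 1 + 1 = 2
S: 1 + 2 = 3
T: 1 + (0.85×2 + 0.15×1) = 2.85
U: 1 + (0.38×1 + 0.22×2 + 0.4×2.85) = 2.96
V: 1 + 2.96 = 3.96
W: 1 + (0.17×3 + 0.4×1 + 0.43×3.96) = 3.6128

3.61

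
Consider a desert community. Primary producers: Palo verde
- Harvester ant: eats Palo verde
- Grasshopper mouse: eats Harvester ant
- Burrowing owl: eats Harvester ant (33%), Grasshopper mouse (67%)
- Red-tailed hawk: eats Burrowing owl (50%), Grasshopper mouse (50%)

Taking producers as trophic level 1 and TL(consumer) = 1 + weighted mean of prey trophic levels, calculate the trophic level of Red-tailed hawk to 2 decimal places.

4.34

Harvester ant: 1 + 1 = 2
Grasshopper mouse: 1 + 2 = 3
Burrowing owl: 1 + (0.33×2 + 0.67×3) = 3.67
Red-tailed hawk: 1 + (0.5×3.67 + 0.5×3) = 4.335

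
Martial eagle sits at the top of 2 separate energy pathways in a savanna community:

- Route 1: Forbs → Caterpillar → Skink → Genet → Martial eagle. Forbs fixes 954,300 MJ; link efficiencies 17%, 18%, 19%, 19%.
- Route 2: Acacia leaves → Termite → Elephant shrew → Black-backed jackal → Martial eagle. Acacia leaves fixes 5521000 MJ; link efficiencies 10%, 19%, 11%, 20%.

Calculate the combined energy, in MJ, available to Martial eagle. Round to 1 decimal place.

Route 1: 954300 × 0.17 × 0.18 × 0.19 × 0.19 = 1054.177038 MJ
Route 2: 5521000 × 0.1 × 0.19 × 0.11 × 0.2 = 2307.778 MJ
Total at Martial eagle: 1054.177038 + 2307.778 = 3361.955038 MJ

3362.0 MJ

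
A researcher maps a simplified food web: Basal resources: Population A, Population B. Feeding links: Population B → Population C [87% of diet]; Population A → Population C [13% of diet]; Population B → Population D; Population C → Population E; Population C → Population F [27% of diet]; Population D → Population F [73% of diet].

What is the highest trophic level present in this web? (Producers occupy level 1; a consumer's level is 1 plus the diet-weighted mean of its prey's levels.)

Population C: 1 + (0.87×1 + 0.13×1) = 2
Population D: 1 + 1 = 2
Population E: 1 + 2 = 3
Population F: 1 + (0.27×2 + 0.73×2) = 3

3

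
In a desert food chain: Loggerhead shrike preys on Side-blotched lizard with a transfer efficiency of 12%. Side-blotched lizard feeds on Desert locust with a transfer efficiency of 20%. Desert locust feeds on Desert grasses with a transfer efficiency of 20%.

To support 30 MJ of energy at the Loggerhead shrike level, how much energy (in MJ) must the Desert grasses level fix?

Cumulative transfer efficiency: 0.2 × 0.2 × 0.12 = 0.0048
Desert grasses energy = 30 / 0.0048 = 6250 MJ

6250 MJ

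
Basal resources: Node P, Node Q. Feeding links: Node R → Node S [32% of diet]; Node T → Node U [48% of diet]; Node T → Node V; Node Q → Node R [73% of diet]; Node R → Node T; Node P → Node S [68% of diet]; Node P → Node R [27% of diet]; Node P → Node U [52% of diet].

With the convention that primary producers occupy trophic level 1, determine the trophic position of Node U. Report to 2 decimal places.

2.96

Node R: 1 + (0.27×1 + 0.73×1) = 2
Node S: 1 + (0.32×2 + 0.68×1) = 2.32
Node T: 1 + 2 = 3
Node U: 1 + (0.52×1 + 0.48×3) = 2.96
Node V: 1 + 3 = 4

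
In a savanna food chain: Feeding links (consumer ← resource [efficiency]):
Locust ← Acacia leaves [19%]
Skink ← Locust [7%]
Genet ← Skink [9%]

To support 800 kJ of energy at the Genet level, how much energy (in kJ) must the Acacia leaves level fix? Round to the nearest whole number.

Cumulative transfer efficiency: 0.19 × 0.07 × 0.09 = 0.001197
Acacia leaves energy = 800 / 0.001197 = 668338 kJ

668338 kJ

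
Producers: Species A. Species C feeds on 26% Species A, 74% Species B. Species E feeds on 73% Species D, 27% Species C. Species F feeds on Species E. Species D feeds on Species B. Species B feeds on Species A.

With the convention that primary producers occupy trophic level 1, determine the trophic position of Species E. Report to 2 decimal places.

Species B: 1 + 1 = 2
Species C: 1 + (0.26×1 + 0.74×2) = 2.74
Species D: 1 + 2 = 3
Species E: 1 + (0.73×3 + 0.27×2.74) = 3.9298
Species F: 1 + 3.9298 = 4.9298

3.93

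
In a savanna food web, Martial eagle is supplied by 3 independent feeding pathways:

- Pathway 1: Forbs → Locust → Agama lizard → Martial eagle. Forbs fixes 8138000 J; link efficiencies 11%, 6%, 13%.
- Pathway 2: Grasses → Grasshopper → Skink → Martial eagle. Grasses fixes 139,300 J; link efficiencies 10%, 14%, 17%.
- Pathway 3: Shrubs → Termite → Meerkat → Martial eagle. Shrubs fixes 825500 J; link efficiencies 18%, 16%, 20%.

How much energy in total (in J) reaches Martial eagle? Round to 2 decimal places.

12068.82 J

Pathway 1: 8138000 × 0.11 × 0.06 × 0.13 = 6982.404 J
Pathway 2: 139300 × 0.1 × 0.14 × 0.17 = 331.534 J
Pathway 3: 825500 × 0.18 × 0.16 × 0.2 = 4754.88 J
Total at Martial eagle: 6982.404 + 331.534 + 4754.88 = 12068.818 J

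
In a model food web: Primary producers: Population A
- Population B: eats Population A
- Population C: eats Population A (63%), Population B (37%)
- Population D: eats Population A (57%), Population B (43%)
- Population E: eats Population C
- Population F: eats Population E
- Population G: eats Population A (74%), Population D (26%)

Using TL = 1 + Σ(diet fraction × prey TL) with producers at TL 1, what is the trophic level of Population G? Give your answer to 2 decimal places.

Population B: 1 + 1 = 2
Population C: 1 + (0.63×1 + 0.37×2) = 2.37
Population D: 1 + (0.57×1 + 0.43×2) = 2.43
Population E: 1 + 2.37 = 3.37
Population F: 1 + 3.37 = 4.37
Population G: 1 + (0.74×1 + 0.26×2.43) = 2.3718

2.37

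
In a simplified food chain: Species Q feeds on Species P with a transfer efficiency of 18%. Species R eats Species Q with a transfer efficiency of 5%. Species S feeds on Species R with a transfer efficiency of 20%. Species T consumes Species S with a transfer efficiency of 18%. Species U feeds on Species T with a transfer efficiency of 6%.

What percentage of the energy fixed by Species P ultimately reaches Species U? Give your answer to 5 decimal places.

0.00194%

Product of link efficiencies: 0.18 × 0.05 × 0.2 × 0.18 × 0.06 = 0.00001944
As a percentage: 0.00001944 × 100 = 0.00194%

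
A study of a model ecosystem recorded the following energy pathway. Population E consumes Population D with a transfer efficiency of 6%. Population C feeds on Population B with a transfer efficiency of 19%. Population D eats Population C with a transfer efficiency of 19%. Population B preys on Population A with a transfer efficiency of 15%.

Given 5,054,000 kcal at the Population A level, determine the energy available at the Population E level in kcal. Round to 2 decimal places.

1642.04 kcal

Population B: 5054000 × 0.15 = 758100 kcal
Population C: 758100 × 0.19 = 144039 kcal
Population D: 144039 × 0.19 = 27367.41 kcal
Population E: 27367.41 × 0.06 = 1642.0446 kcal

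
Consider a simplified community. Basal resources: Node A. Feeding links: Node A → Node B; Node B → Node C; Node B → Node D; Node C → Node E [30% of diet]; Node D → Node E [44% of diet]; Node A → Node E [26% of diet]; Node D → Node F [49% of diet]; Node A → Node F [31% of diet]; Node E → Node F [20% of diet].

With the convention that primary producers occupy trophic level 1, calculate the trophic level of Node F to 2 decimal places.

3.48

Node B: 1 + 1 = 2
Node C: 1 + 2 = 3
Node D: 1 + 2 = 3
Node E: 1 + (0.3×3 + 0.44×3 + 0.26×1) = 3.48
Node F: 1 + (0.49×3 + 0.31×1 + 0.2×3.48) = 3.476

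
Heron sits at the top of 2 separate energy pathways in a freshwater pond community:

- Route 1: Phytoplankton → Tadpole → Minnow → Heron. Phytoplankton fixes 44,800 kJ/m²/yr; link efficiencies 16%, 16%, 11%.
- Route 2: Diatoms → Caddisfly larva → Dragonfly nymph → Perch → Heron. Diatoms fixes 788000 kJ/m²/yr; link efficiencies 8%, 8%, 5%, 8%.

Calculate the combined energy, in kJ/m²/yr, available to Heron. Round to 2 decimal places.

146.33 kJ/m²/yr

Route 1: 44800 × 0.16 × 0.16 × 0.11 = 126.1568 kJ/m²/yr
Route 2: 788000 × 0.08 × 0.08 × 0.05 × 0.08 = 20.1728 kJ/m²/yr
Total at Heron: 126.1568 + 20.1728 = 146.3296 kJ/m²/yr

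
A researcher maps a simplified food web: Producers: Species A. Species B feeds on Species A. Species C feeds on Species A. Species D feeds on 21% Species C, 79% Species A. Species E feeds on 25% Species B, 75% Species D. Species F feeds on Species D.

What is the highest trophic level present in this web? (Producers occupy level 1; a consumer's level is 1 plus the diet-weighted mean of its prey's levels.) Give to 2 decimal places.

Species B: 1 + 1 = 2
Species C: 1 + 1 = 2
Species D: 1 + (0.21×2 + 0.79×1) = 2.21
Species E: 1 + (0.25×2 + 0.75×2.21) = 3.1575
Species F: 1 + 2.21 = 3.21

3.21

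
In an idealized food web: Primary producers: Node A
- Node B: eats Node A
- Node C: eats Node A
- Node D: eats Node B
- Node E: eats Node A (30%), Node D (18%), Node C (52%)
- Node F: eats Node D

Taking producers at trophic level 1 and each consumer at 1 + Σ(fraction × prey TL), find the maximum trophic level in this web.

Node B: 1 + 1 = 2
Node C: 1 + 1 = 2
Node D: 1 + 2 = 3
Node E: 1 + (0.3×1 + 0.18×3 + 0.52×2) = 2.88
Node F: 1 + 3 = 4

4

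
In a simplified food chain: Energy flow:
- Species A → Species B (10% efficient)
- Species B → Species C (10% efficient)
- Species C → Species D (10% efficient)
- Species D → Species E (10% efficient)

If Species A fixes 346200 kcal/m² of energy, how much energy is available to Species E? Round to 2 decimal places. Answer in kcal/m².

34.62 kcal/m²

Species B: 346200 × 0.1 = 34620 kcal/m²
Species C: 34620 × 0.1 = 3462 kcal/m²
Species D: 3462 × 0.1 = 346.2 kcal/m²
Species E: 346.2 × 0.1 = 34.62 kcal/m²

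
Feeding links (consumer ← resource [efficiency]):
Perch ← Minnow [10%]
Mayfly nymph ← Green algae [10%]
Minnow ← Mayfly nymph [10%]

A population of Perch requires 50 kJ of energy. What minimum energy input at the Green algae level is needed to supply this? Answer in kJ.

Cumulative transfer efficiency: 0.1 × 0.1 × 0.1 = 0.001
Green algae energy = 50 / 0.001 = 50000 kJ

50000 kJ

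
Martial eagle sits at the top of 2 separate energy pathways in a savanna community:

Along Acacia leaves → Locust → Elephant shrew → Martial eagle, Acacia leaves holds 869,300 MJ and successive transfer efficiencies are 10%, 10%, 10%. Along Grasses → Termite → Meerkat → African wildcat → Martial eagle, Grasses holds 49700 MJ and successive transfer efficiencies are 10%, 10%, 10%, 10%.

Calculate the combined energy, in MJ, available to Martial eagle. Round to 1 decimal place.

Via Acacia leaves: 869300 × 0.1 × 0.1 × 0.1 = 869.3 MJ
Via Grasses: 49700 × 0.1 × 0.1 × 0.1 × 0.1 = 4.97 MJ
Total at Martial eagle: 869.3 + 4.97 = 874.27 MJ

874.3 MJ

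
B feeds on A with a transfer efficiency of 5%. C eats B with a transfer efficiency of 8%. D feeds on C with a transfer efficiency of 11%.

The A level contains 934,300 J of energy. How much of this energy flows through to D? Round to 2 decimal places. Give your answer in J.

B: 934300 × 0.05 = 46715 J
C: 46715 × 0.08 = 3737.2 J
D: 3737.2 × 0.11 = 411.092 J

411.09 J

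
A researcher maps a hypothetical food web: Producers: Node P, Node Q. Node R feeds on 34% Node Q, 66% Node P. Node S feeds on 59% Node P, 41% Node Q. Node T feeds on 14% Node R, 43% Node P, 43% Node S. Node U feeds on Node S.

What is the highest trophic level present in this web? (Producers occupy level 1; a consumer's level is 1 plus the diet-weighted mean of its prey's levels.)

Node R: 1 + (0.34×1 + 0.66×1) = 2
Node S: 1 + (0.59×1 + 0.41×1) = 2
Node T: 1 + (0.14×2 + 0.43×1 + 0.43×2) = 2.57
Node U: 1 + 2 = 3

3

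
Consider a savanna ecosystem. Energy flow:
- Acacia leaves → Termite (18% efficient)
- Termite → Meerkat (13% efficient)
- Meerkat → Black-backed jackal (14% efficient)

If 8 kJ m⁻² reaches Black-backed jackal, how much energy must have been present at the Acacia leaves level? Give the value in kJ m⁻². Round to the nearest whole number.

Cumulative transfer efficiency: 0.18 × 0.13 × 0.14 = 0.003276
Acacia leaves energy = 8 / 0.003276 = 2442 kJ m⁻²

2442 kJ m⁻²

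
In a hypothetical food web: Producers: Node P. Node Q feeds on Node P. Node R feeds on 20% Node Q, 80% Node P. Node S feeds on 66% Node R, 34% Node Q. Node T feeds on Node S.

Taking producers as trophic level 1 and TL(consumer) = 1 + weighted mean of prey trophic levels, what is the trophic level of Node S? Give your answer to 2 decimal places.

3.13

Node Q: 1 + 1 = 2
Node R: 1 + (0.2×2 + 0.8×1) = 2.2
Node S: 1 + (0.66×2.2 + 0.34×2) = 3.132
Node T: 1 + 3.132 = 4.132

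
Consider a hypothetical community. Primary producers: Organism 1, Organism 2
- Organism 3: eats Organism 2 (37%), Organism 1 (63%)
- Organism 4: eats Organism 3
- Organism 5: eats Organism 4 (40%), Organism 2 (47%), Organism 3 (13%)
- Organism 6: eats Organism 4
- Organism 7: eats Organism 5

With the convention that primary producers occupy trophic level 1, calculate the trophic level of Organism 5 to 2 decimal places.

2.93

Organism 3: 1 + (0.37×1 + 0.63×1) = 2
Organism 4: 1 + 2 = 3
Organism 5: 1 + (0.4×3 + 0.47×1 + 0.13×2) = 2.93
Organism 6: 1 + 3 = 4
Organism 7: 1 + 2.93 = 3.93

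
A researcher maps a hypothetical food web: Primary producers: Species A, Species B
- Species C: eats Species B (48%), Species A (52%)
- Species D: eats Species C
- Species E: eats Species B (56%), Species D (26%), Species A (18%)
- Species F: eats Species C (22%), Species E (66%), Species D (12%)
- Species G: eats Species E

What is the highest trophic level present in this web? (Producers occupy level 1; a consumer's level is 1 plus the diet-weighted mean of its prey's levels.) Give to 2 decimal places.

Species C: 1 + (0.48×1 + 0.52×1) = 2
Species D: 1 + 2 = 3
Species E: 1 + (0.56×1 + 0.26×3 + 0.18×1) = 2.52
Species F: 1 + (0.22×2 + 0.66×2.52 + 0.12×3) = 3.4632
Species G: 1 + 2.52 = 3.52

3.52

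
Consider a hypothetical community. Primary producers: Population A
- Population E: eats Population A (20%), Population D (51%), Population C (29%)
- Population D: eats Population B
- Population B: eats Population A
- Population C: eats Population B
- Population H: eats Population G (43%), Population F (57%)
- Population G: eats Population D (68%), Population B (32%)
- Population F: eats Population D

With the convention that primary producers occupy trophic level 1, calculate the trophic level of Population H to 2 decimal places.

Population B: 1 + 1 = 2
Population C: 1 + 2 = 3
Population D: 1 + 2 = 3
Population E: 1 + (0.2×1 + 0.51×3 + 0.29×3) = 3.6
Population F: 1 + 3 = 4
Population G: 1 + (0.68×3 + 0.32×2) = 3.68
Population H: 1 + (0.43×3.68 + 0.57×4) = 4.8624

4.86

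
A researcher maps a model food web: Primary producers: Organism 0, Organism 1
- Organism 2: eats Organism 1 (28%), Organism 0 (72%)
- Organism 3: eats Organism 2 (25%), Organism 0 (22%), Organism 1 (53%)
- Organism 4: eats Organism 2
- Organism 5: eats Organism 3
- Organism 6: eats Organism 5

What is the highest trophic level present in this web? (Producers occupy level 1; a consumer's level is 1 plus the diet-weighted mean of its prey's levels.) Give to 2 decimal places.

4.25

Organism 2: 1 + (0.28×1 + 0.72×1) = 2
Organism 3: 1 + (0.25×2 + 0.22×1 + 0.53×1) = 2.25
Organism 4: 1 + 2 = 3
Organism 5: 1 + 2.25 = 3.25
Organism 6: 1 + 3.25 = 4.25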